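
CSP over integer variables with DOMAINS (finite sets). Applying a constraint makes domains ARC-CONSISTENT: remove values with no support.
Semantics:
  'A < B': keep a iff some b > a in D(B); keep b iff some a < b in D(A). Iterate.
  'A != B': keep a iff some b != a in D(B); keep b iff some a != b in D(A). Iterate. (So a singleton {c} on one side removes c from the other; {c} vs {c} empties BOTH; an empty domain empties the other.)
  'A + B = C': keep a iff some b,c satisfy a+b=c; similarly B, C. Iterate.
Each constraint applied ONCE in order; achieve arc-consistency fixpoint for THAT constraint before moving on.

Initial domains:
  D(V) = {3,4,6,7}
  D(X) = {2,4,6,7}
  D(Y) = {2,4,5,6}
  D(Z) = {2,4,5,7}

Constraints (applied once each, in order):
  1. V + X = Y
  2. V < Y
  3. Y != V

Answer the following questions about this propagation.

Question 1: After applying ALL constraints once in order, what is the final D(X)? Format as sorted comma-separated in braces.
Constraint 1 (V + X = Y) on D(V)={3,4,6,7} D(X)={2,4,6,7} D(Y)={2,4,5,6}: V {3,4,6,7}->{3,4}; X {2,4,6,7}->{2}; Y {2,4,5,6}->{5,6}
Constraint 2 (V < Y) on D(V)={3,4} D(Y)={5,6}: no change
Constraint 3 (Y != V) on D(Y)={5,6} D(V)={3,4}: no change
So after all 3 constraints: D(X) = {2}

Answer: {2}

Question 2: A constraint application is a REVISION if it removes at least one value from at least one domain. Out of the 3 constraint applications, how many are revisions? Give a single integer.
Answer: 1

Derivation:
Constraint 1 (V + X = Y) on D(V)={3,4,6,7} D(X)={2,4,6,7} D(Y)={2,4,5,6}: V {3,4,6,7}->{3,4}; X {2,4,6,7}->{2}; Y {2,4,5,6}->{5,6} => REVISION
Constraint 2 (V < Y) on D(V)={3,4} D(Y)={5,6}: no change => not a revision
Constraint 3 (Y != V) on D(Y)={5,6} D(V)={3,4}: no change => not a revision
Total revisions = 1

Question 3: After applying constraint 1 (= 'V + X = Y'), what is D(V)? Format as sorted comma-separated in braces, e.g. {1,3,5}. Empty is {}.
Answer: {3,4}

Derivation:
Constraint 1 (V + X = Y) on D(V)={3,4,6,7} D(X)={2,4,6,7} D(Y)={2,4,5,6}: V {3,4,6,7}->{3,4}; X {2,4,6,7}->{2}; Y {2,4,5,6}->{5,6}
So after constraint 1: D(V) = {3,4}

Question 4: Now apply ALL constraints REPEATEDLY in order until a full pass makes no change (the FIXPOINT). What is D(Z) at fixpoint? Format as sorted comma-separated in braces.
pass 0 (initial): D(Z)={2,4,5,7}
pass 1: V {3,4,6,7}->{3,4}; X {2,4,6,7}->{2}; Y {2,4,5,6}->{5,6}
pass 2: no change
Fixpoint after 2 passes: D(Z) = {2,4,5,7}

Answer: {2,4,5,7}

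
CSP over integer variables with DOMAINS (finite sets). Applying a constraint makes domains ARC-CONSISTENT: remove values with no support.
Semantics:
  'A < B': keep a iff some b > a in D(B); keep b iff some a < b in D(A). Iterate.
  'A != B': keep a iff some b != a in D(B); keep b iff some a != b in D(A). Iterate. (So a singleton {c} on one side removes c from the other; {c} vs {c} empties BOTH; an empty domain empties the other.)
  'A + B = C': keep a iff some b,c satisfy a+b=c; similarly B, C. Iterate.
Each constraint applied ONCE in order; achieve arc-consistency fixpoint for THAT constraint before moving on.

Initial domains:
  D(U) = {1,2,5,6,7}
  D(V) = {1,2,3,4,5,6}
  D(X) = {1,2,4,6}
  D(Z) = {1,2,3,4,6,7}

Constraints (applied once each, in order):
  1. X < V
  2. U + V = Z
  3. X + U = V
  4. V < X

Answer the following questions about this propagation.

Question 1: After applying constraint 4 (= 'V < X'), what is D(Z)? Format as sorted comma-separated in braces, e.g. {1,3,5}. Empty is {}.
Answer: {3,4,6,7}

Derivation:
Constraint 1 (X < V) on D(X)={1,2,4,6} D(V)={1,2,3,4,5,6}: X {1,2,4,6}->{1,2,4}; V {1,2,3,4,5,6}->{2,3,4,5,6}
Constraint 2 (U + V = Z) on D(U)={1,2,5,6,7} D(V)={2,3,4,5,6} D(Z)={1,2,3,4,6,7}: U {1,2,5,6,7}->{1,2,5}; Z {1,2,3,4,6,7}->{3,4,6,7}
Constraint 3 (X + U = V) on D(X)={1,2,4} D(U)={1,2,5} D(V)={2,3,4,5,6}: no change
Constraint 4 (V < X) on D(V)={2,3,4,5,6} D(X)={1,2,4}: V {2,3,4,5,6}->{2,3}; X {1,2,4}->{4}
So after constraint 4: D(Z) = {3,4,6,7}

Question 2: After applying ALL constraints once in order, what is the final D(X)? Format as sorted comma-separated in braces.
Constraint 1 (X < V) on D(X)={1,2,4,6} D(V)={1,2,3,4,5,6}: X {1,2,4,6}->{1,2,4}; V {1,2,3,4,5,6}->{2,3,4,5,6}
Constraint 2 (U + V = Z) on D(U)={1,2,5,6,7} D(V)={2,3,4,5,6} D(Z)={1,2,3,4,6,7}: U {1,2,5,6,7}->{1,2,5}; Z {1,2,3,4,6,7}->{3,4,6,7}
Constraint 3 (X + U = V) on D(X)={1,2,4} D(U)={1,2,5} D(V)={2,3,4,5,6}: no change
Constraint 4 (V < X) on D(V)={2,3,4,5,6} D(X)={1,2,4}: V {2,3,4,5,6}->{2,3}; X {1,2,4}->{4}
So after all 4 constraints: D(X) = {4}

Answer: {4}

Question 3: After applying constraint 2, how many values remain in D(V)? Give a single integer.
Constraint 1 (X < V) on D(X)={1,2,4,6} D(V)={1,2,3,4,5,6}: X {1,2,4,6}->{1,2,4}; V {1,2,3,4,5,6}->{2,3,4,5,6}
Constraint 2 (U + V = Z) on D(U)={1,2,5,6,7} D(V)={2,3,4,5,6} D(Z)={1,2,3,4,6,7}: U {1,2,5,6,7}->{1,2,5}; Z {1,2,3,4,6,7}->{3,4,6,7}
So after constraint 2: D(V)={2,3,4,5,6}, size = 5

Answer: 5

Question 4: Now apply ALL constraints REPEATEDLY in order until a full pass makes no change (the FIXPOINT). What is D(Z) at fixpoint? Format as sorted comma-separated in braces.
Answer: {}

Derivation:
pass 0 (initial): D(Z)={1,2,3,4,6,7}
pass 1: U {1,2,5,6,7}->{1,2,5}; V {1,2,3,4,5,6}->{2,3}; X {1,2,4,6}->{4}; Z {1,2,3,4,6,7}->{3,4,6,7}
pass 2: U {1,2,5}->{}; V {2,3}->{}; X {4}->{}; Z {3,4,6,7}->{}
pass 3: no change
Fixpoint after 3 passes: D(Z) = {}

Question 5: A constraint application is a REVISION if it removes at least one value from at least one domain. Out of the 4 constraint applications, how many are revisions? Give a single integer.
Answer: 3

Derivation:
Constraint 1 (X < V) on D(X)={1,2,4,6} D(V)={1,2,3,4,5,6}: X {1,2,4,6}->{1,2,4}; V {1,2,3,4,5,6}->{2,3,4,5,6} => REVISION
Constraint 2 (U + V = Z) on D(U)={1,2,5,6,7} D(V)={2,3,4,5,6} D(Z)={1,2,3,4,6,7}: U {1,2,5,6,7}->{1,2,5}; Z {1,2,3,4,6,7}->{3,4,6,7} => REVISION
Constraint 3 (X + U = V) on D(X)={1,2,4} D(U)={1,2,5} D(V)={2,3,4,5,6}: no change => not a revision
Constraint 4 (V < X) on D(V)={2,3,4,5,6} D(X)={1,2,4}: V {2,3,4,5,6}->{2,3}; X {1,2,4}->{4} => REVISION
Total revisions = 3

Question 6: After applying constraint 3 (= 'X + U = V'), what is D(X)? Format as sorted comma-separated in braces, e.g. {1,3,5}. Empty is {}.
Constraint 1 (X < V) on D(X)={1,2,4,6} D(V)={1,2,3,4,5,6}: X {1,2,4,6}->{1,2,4}; V {1,2,3,4,5,6}->{2,3,4,5,6}
Constraint 2 (U + V = Z) on D(U)={1,2,5,6,7} D(V)={2,3,4,5,6} D(Z)={1,2,3,4,6,7}: U {1,2,5,6,7}->{1,2,5}; Z {1,2,3,4,6,7}->{3,4,6,7}
Constraint 3 (X + U = V) on D(X)={1,2,4} D(U)={1,2,5} D(V)={2,3,4,5,6}: no change
So after constraint 3: D(X) = {1,2,4}

Answer: {1,2,4}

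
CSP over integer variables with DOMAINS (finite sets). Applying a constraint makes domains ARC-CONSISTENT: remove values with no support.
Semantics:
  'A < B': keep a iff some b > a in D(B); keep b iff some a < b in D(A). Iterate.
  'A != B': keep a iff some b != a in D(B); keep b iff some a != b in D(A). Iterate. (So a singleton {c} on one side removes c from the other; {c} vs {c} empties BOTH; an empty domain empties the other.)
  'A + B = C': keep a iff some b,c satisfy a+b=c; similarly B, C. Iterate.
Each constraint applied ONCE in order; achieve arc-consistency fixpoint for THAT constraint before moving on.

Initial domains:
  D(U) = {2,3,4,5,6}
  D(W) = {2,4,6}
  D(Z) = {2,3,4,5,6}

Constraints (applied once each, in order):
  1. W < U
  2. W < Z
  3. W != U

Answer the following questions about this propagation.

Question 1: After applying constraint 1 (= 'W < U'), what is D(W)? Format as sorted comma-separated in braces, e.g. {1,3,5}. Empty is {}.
Answer: {2,4}

Derivation:
Constraint 1 (W < U) on D(W)={2,4,6} D(U)={2,3,4,5,6}: W {2,4,6}->{2,4}; U {2,3,4,5,6}->{3,4,5,6}
So after constraint 1: D(W) = {2,4}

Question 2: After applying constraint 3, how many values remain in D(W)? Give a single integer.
Answer: 2

Derivation:
Constraint 1 (W < U) on D(W)={2,4,6} D(U)={2,3,4,5,6}: W {2,4,6}->{2,4}; U {2,3,4,5,6}->{3,4,5,6}
Constraint 2 (W < Z) on D(W)={2,4} D(Z)={2,3,4,5,6}: Z {2,3,4,5,6}->{3,4,5,6}
Constraint 3 (W != U) on D(W)={2,4} D(U)={3,4,5,6}: no change
So after constraint 3: D(W)={2,4}, size = 2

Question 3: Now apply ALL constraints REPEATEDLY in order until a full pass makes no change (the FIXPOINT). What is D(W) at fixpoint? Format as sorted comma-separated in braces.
Answer: {2,4}

Derivation:
pass 0 (initial): D(W)={2,4,6}
pass 1: U {2,3,4,5,6}->{3,4,5,6}; W {2,4,6}->{2,4}; Z {2,3,4,5,6}->{3,4,5,6}
pass 2: no change
Fixpoint after 2 passes: D(W) = {2,4}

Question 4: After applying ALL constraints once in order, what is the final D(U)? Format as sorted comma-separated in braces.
Answer: {3,4,5,6}

Derivation:
Constraint 1 (W < U) on D(W)={2,4,6} D(U)={2,3,4,5,6}: W {2,4,6}->{2,4}; U {2,3,4,5,6}->{3,4,5,6}
Constraint 2 (W < Z) on D(W)={2,4} D(Z)={2,3,4,5,6}: Z {2,3,4,5,6}->{3,4,5,6}
Constraint 3 (W != U) on D(W)={2,4} D(U)={3,4,5,6}: no change
So after all 3 constraints: D(U) = {3,4,5,6}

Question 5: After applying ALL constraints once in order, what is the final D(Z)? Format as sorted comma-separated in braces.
Answer: {3,4,5,6}

Derivation:
Constraint 1 (W < U) on D(W)={2,4,6} D(U)={2,3,4,5,6}: W {2,4,6}->{2,4}; U {2,3,4,5,6}->{3,4,5,6}
Constraint 2 (W < Z) on D(W)={2,4} D(Z)={2,3,4,5,6}: Z {2,3,4,5,6}->{3,4,5,6}
Constraint 3 (W != U) on D(W)={2,4} D(U)={3,4,5,6}: no change
So after all 3 constraints: D(Z) = {3,4,5,6}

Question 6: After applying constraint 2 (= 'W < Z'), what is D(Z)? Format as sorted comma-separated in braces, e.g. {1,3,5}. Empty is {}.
Constraint 1 (W < U) on D(W)={2,4,6} D(U)={2,3,4,5,6}: W {2,4,6}->{2,4}; U {2,3,4,5,6}->{3,4,5,6}
Constraint 2 (W < Z) on D(W)={2,4} D(Z)={2,3,4,5,6}: Z {2,3,4,5,6}->{3,4,5,6}
So after constraint 2: D(Z) = {3,4,5,6}

Answer: {3,4,5,6}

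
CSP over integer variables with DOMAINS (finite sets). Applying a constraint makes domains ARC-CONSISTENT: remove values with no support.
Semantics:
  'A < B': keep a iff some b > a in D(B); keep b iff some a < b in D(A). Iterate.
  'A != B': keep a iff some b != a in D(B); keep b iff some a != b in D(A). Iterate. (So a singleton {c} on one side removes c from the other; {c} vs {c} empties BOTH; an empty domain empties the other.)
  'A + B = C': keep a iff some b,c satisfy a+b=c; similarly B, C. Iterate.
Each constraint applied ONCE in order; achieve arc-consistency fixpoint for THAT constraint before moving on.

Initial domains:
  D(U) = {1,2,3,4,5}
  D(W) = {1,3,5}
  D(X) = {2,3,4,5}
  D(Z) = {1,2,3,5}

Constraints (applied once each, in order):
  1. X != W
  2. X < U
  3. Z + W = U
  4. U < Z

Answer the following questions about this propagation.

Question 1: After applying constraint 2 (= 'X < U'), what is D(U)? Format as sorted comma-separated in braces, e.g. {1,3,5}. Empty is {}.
Constraint 1 (X != W) on D(X)={2,3,4,5} D(W)={1,3,5}: no change
Constraint 2 (X < U) on D(X)={2,3,4,5} D(U)={1,2,3,4,5}: X {2,3,4,5}->{2,3,4}; U {1,2,3,4,5}->{3,4,5}
So after constraint 2: D(U) = {3,4,5}

Answer: {3,4,5}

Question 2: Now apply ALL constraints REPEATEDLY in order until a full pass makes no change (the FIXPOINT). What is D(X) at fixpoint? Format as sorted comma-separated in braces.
Answer: {}

Derivation:
pass 0 (initial): D(X)={2,3,4,5}
pass 1: U {1,2,3,4,5}->{}; W {1,3,5}->{1,3}; X {2,3,4,5}->{2,3,4}; Z {1,2,3,5}->{}
pass 2: W {1,3}->{}; X {2,3,4}->{}
pass 3: no change
Fixpoint after 3 passes: D(X) = {}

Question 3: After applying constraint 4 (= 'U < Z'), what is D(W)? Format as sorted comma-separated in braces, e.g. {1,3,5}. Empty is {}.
Constraint 1 (X != W) on D(X)={2,3,4,5} D(W)={1,3,5}: no change
Constraint 2 (X < U) on D(X)={2,3,4,5} D(U)={1,2,3,4,5}: X {2,3,4,5}->{2,3,4}; U {1,2,3,4,5}->{3,4,5}
Constraint 3 (Z + W = U) on D(Z)={1,2,3,5} D(W)={1,3,5} D(U)={3,4,5}: Z {1,2,3,5}->{1,2,3}; W {1,3,5}->{1,3}
Constraint 4 (U < Z) on D(U)={3,4,5} D(Z)={1,2,3}: U {3,4,5}->{}; Z {1,2,3}->{}
So after constraint 4: D(W) = {1,3}

Answer: {1,3}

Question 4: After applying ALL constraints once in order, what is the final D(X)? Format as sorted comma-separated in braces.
Constraint 1 (X != W) on D(X)={2,3,4,5} D(W)={1,3,5}: no change
Constraint 2 (X < U) on D(X)={2,3,4,5} D(U)={1,2,3,4,5}: X {2,3,4,5}->{2,3,4}; U {1,2,3,4,5}->{3,4,5}
Constraint 3 (Z + W = U) on D(Z)={1,2,3,5} D(W)={1,3,5} D(U)={3,4,5}: Z {1,2,3,5}->{1,2,3}; W {1,3,5}->{1,3}
Constraint 4 (U < Z) on D(U)={3,4,5} D(Z)={1,2,3}: U {3,4,5}->{}; Z {1,2,3}->{}
So after all 4 constraints: D(X) = {2,3,4}

Answer: {2,3,4}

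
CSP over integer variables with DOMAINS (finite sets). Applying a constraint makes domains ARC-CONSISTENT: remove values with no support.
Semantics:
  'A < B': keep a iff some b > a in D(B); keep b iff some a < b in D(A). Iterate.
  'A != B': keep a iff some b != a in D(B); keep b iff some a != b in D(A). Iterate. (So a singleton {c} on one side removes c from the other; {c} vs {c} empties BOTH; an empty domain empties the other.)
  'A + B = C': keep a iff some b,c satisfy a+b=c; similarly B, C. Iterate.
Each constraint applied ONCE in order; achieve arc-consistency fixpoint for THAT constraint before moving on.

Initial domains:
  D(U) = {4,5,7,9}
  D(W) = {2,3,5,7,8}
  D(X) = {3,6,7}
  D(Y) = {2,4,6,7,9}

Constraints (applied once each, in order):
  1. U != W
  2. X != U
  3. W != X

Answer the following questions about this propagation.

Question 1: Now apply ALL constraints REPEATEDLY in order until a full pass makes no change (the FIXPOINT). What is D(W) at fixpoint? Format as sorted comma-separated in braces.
pass 0 (initial): D(W)={2,3,5,7,8}
pass 1: no change
Fixpoint after 1 passes: D(W) = {2,3,5,7,8}

Answer: {2,3,5,7,8}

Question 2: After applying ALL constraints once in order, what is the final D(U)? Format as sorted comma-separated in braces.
Answer: {4,5,7,9}

Derivation:
Constraint 1 (U != W) on D(U)={4,5,7,9} D(W)={2,3,5,7,8}: no change
Constraint 2 (X != U) on D(X)={3,6,7} D(U)={4,5,7,9}: no change
Constraint 3 (W != X) on D(W)={2,3,5,7,8} D(X)={3,6,7}: no change
So after all 3 constraints: D(U) = {4,5,7,9}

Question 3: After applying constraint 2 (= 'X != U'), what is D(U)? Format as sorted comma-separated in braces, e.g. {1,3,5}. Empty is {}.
Answer: {4,5,7,9}

Derivation:
Constraint 1 (U != W) on D(U)={4,5,7,9} D(W)={2,3,5,7,8}: no change
Constraint 2 (X != U) on D(X)={3,6,7} D(U)={4,5,7,9}: no change
So after constraint 2: D(U) = {4,5,7,9}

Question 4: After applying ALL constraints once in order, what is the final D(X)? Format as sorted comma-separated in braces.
Answer: {3,6,7}

Derivation:
Constraint 1 (U != W) on D(U)={4,5,7,9} D(W)={2,3,5,7,8}: no change
Constraint 2 (X != U) on D(X)={3,6,7} D(U)={4,5,7,9}: no change
Constraint 3 (W != X) on D(W)={2,3,5,7,8} D(X)={3,6,7}: no change
So after all 3 constraints: D(X) = {3,6,7}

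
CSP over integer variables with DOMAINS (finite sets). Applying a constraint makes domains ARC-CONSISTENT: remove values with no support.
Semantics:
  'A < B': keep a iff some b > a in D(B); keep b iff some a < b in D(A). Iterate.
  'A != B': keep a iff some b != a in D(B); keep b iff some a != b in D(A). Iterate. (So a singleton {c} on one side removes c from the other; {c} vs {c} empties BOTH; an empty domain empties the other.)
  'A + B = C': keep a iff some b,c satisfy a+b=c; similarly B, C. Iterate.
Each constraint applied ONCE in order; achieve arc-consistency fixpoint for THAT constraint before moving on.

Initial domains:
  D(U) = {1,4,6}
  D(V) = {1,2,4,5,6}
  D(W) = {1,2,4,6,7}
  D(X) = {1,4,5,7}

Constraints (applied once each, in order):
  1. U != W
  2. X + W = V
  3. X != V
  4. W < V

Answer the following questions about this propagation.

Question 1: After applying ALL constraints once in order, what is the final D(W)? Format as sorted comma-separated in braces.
Answer: {1,2,4}

Derivation:
Constraint 1 (U != W) on D(U)={1,4,6} D(W)={1,2,4,6,7}: no change
Constraint 2 (X + W = V) on D(X)={1,4,5,7} D(W)={1,2,4,6,7} D(V)={1,2,4,5,6}: X {1,4,5,7}->{1,4,5}; W {1,2,4,6,7}->{1,2,4}; V {1,2,4,5,6}->{2,5,6}
Constraint 3 (X != V) on D(X)={1,4,5} D(V)={2,5,6}: no change
Constraint 4 (W < V) on D(W)={1,2,4} D(V)={2,5,6}: no change
So after all 4 constraints: D(W) = {1,2,4}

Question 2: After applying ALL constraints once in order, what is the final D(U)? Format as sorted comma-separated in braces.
Constraint 1 (U != W) on D(U)={1,4,6} D(W)={1,2,4,6,7}: no change
Constraint 2 (X + W = V) on D(X)={1,4,5,7} D(W)={1,2,4,6,7} D(V)={1,2,4,5,6}: X {1,4,5,7}->{1,4,5}; W {1,2,4,6,7}->{1,2,4}; V {1,2,4,5,6}->{2,5,6}
Constraint 3 (X != V) on D(X)={1,4,5} D(V)={2,5,6}: no change
Constraint 4 (W < V) on D(W)={1,2,4} D(V)={2,5,6}: no change
So after all 4 constraints: D(U) = {1,4,6}

Answer: {1,4,6}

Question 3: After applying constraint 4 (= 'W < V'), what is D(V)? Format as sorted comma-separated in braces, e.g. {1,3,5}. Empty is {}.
Constraint 1 (U != W) on D(U)={1,4,6} D(W)={1,2,4,6,7}: no change
Constraint 2 (X + W = V) on D(X)={1,4,5,7} D(W)={1,2,4,6,7} D(V)={1,2,4,5,6}: X {1,4,5,7}->{1,4,5}; W {1,2,4,6,7}->{1,2,4}; V {1,2,4,5,6}->{2,5,6}
Constraint 3 (X != V) on D(X)={1,4,5} D(V)={2,5,6}: no change
Constraint 4 (W < V) on D(W)={1,2,4} D(V)={2,5,6}: no change
So after constraint 4: D(V) = {2,5,6}

Answer: {2,5,6}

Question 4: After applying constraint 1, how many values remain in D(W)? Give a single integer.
Answer: 5

Derivation:
Constraint 1 (U != W) on D(U)={1,4,6} D(W)={1,2,4,6,7}: no change
So after constraint 1: D(W)={1,2,4,6,7}, size = 5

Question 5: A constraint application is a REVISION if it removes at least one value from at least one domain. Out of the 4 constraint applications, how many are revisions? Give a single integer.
Constraint 1 (U != W) on D(U)={1,4,6} D(W)={1,2,4,6,7}: no change => not a revision
Constraint 2 (X + W = V) on D(X)={1,4,5,7} D(W)={1,2,4,6,7} D(V)={1,2,4,5,6}: X {1,4,5,7}->{1,4,5}; W {1,2,4,6,7}->{1,2,4}; V {1,2,4,5,6}->{2,5,6} => REVISION
Constraint 3 (X != V) on D(X)={1,4,5} D(V)={2,5,6}: no change => not a revision
Constraint 4 (W < V) on D(W)={1,2,4} D(V)={2,5,6}: no change => not a revision
Total revisions = 1

Answer: 1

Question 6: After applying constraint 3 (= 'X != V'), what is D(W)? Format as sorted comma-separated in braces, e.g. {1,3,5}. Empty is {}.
Answer: {1,2,4}

Derivation:
Constraint 1 (U != W) on D(U)={1,4,6} D(W)={1,2,4,6,7}: no change
Constraint 2 (X + W = V) on D(X)={1,4,5,7} D(W)={1,2,4,6,7} D(V)={1,2,4,5,6}: X {1,4,5,7}->{1,4,5}; W {1,2,4,6,7}->{1,2,4}; V {1,2,4,5,6}->{2,5,6}
Constraint 3 (X != V) on D(X)={1,4,5} D(V)={2,5,6}: no change
So after constraint 3: D(W) = {1,2,4}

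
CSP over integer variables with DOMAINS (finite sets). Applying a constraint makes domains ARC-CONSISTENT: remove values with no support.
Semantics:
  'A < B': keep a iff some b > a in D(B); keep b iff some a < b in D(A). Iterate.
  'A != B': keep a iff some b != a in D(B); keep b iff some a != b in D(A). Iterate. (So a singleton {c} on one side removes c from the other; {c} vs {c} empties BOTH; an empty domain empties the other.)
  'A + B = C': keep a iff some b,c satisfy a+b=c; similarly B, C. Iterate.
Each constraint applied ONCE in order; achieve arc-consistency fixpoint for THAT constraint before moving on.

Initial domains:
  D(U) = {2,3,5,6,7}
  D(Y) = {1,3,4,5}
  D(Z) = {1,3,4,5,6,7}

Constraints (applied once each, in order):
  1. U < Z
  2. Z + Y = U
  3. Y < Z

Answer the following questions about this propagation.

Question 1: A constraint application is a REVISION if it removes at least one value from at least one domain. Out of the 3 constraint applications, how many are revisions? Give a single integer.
Answer: 2

Derivation:
Constraint 1 (U < Z) on D(U)={2,3,5,6,7} D(Z)={1,3,4,5,6,7}: U {2,3,5,6,7}->{2,3,5,6}; Z {1,3,4,5,6,7}->{3,4,5,6,7} => REVISION
Constraint 2 (Z + Y = U) on D(Z)={3,4,5,6,7} D(Y)={1,3,4,5} D(U)={2,3,5,6}: Z {3,4,5,6,7}->{3,4,5}; Y {1,3,4,5}->{1,3}; U {2,3,5,6}->{5,6} => REVISION
Constraint 3 (Y < Z) on D(Y)={1,3} D(Z)={3,4,5}: no change => not a revision
Total revisions = 2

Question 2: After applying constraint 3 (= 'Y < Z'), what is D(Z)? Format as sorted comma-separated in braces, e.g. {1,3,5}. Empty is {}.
Constraint 1 (U < Z) on D(U)={2,3,5,6,7} D(Z)={1,3,4,5,6,7}: U {2,3,5,6,7}->{2,3,5,6}; Z {1,3,4,5,6,7}->{3,4,5,6,7}
Constraint 2 (Z + Y = U) on D(Z)={3,4,5,6,7} D(Y)={1,3,4,5} D(U)={2,3,5,6}: Z {3,4,5,6,7}->{3,4,5}; Y {1,3,4,5}->{1,3}; U {2,3,5,6}->{5,6}
Constraint 3 (Y < Z) on D(Y)={1,3} D(Z)={3,4,5}: no change
So after constraint 3: D(Z) = {3,4,5}

Answer: {3,4,5}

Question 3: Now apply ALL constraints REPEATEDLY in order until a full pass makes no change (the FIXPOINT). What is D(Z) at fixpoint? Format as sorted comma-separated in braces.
pass 0 (initial): D(Z)={1,3,4,5,6,7}
pass 1: U {2,3,5,6,7}->{5,6}; Y {1,3,4,5}->{1,3}; Z {1,3,4,5,6,7}->{3,4,5}
pass 2: U {5,6}->{}; Y {1,3}->{}; Z {3,4,5}->{}
pass 3: no change
Fixpoint after 3 passes: D(Z) = {}

Answer: {}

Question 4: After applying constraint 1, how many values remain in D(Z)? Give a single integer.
Answer: 5

Derivation:
Constraint 1 (U < Z) on D(U)={2,3,5,6,7} D(Z)={1,3,4,5,6,7}: U {2,3,5,6,7}->{2,3,5,6}; Z {1,3,4,5,6,7}->{3,4,5,6,7}
So after constraint 1: D(Z)={3,4,5,6,7}, size = 5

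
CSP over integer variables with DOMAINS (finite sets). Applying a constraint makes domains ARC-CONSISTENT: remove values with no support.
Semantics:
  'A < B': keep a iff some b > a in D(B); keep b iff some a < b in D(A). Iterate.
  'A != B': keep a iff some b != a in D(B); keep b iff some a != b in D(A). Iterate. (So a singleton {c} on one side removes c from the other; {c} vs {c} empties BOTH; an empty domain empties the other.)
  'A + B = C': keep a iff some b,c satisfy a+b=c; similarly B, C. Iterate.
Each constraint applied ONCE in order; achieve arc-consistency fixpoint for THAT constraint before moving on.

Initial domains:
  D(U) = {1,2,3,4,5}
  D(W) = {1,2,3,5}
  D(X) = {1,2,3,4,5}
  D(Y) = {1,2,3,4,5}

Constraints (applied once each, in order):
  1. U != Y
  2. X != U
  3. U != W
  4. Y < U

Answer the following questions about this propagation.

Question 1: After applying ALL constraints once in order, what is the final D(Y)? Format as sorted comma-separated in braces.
Answer: {1,2,3,4}

Derivation:
Constraint 1 (U != Y) on D(U)={1,2,3,4,5} D(Y)={1,2,3,4,5}: no change
Constraint 2 (X != U) on D(X)={1,2,3,4,5} D(U)={1,2,3,4,5}: no change
Constraint 3 (U != W) on D(U)={1,2,3,4,5} D(W)={1,2,3,5}: no change
Constraint 4 (Y < U) on D(Y)={1,2,3,4,5} D(U)={1,2,3,4,5}: Y {1,2,3,4,5}->{1,2,3,4}; U {1,2,3,4,5}->{2,3,4,5}
So after all 4 constraints: D(Y) = {1,2,3,4}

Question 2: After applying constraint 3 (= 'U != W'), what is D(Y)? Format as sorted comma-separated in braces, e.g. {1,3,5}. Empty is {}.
Answer: {1,2,3,4,5}

Derivation:
Constraint 1 (U != Y) on D(U)={1,2,3,4,5} D(Y)={1,2,3,4,5}: no change
Constraint 2 (X != U) on D(X)={1,2,3,4,5} D(U)={1,2,3,4,5}: no change
Constraint 3 (U != W) on D(U)={1,2,3,4,5} D(W)={1,2,3,5}: no change
So after constraint 3: D(Y) = {1,2,3,4,5}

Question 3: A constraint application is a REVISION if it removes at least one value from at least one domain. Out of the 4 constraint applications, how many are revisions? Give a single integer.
Constraint 1 (U != Y) on D(U)={1,2,3,4,5} D(Y)={1,2,3,4,5}: no change => not a revision
Constraint 2 (X != U) on D(X)={1,2,3,4,5} D(U)={1,2,3,4,5}: no change => not a revision
Constraint 3 (U != W) on D(U)={1,2,3,4,5} D(W)={1,2,3,5}: no change => not a revision
Constraint 4 (Y < U) on D(Y)={1,2,3,4,5} D(U)={1,2,3,4,5}: Y {1,2,3,4,5}->{1,2,3,4}; U {1,2,3,4,5}->{2,3,4,5} => REVISION
Total revisions = 1

Answer: 1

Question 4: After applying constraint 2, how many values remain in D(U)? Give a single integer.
Constraint 1 (U != Y) on D(U)={1,2,3,4,5} D(Y)={1,2,3,4,5}: no change
Constraint 2 (X != U) on D(X)={1,2,3,4,5} D(U)={1,2,3,4,5}: no change
So after constraint 2: D(U)={1,2,3,4,5}, size = 5

Answer: 5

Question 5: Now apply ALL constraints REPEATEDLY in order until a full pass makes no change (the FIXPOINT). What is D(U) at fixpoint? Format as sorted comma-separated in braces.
Answer: {2,3,4,5}

Derivation:
pass 0 (initial): D(U)={1,2,3,4,5}
pass 1: U {1,2,3,4,5}->{2,3,4,5}; Y {1,2,3,4,5}->{1,2,3,4}
pass 2: no change
Fixpoint after 2 passes: D(U) = {2,3,4,5}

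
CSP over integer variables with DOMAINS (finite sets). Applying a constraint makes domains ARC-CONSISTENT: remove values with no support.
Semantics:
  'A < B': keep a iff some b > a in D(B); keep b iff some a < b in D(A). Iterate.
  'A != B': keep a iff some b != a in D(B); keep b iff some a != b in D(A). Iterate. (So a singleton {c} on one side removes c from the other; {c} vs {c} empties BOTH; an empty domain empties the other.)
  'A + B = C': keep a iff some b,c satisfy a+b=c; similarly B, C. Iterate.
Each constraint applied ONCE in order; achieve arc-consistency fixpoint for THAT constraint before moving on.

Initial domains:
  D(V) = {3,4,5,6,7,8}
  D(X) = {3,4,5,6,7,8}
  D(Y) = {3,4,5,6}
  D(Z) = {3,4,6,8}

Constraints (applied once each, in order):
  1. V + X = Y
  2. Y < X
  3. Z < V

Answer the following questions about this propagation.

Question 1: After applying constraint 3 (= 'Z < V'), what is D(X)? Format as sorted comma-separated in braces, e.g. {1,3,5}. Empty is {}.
Constraint 1 (V + X = Y) on D(V)={3,4,5,6,7,8} D(X)={3,4,5,6,7,8} D(Y)={3,4,5,6}: V {3,4,5,6,7,8}->{3}; X {3,4,5,6,7,8}->{3}; Y {3,4,5,6}->{6}
Constraint 2 (Y < X) on D(Y)={6} D(X)={3}: Y {6}->{}; X {3}->{}
Constraint 3 (Z < V) on D(Z)={3,4,6,8} D(V)={3}: Z {3,4,6,8}->{}; V {3}->{}
So after constraint 3: D(X) = {}

Answer: {}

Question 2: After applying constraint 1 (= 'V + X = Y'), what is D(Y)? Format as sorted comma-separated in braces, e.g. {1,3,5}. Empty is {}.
Answer: {6}

Derivation:
Constraint 1 (V + X = Y) on D(V)={3,4,5,6,7,8} D(X)={3,4,5,6,7,8} D(Y)={3,4,5,6}: V {3,4,5,6,7,8}->{3}; X {3,4,5,6,7,8}->{3}; Y {3,4,5,6}->{6}
So after constraint 1: D(Y) = {6}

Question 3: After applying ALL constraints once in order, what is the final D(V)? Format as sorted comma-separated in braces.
Constraint 1 (V + X = Y) on D(V)={3,4,5,6,7,8} D(X)={3,4,5,6,7,8} D(Y)={3,4,5,6}: V {3,4,5,6,7,8}->{3}; X {3,4,5,6,7,8}->{3}; Y {3,4,5,6}->{6}
Constraint 2 (Y < X) on D(Y)={6} D(X)={3}: Y {6}->{}; X {3}->{}
Constraint 3 (Z < V) on D(Z)={3,4,6,8} D(V)={3}: Z {3,4,6,8}->{}; V {3}->{}
So after all 3 constraints: D(V) = {}

Answer: {}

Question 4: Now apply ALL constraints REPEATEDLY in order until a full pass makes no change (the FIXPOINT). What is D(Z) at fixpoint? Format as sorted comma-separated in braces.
Answer: {}

Derivation:
pass 0 (initial): D(Z)={3,4,6,8}
pass 1: V {3,4,5,6,7,8}->{}; X {3,4,5,6,7,8}->{}; Y {3,4,5,6}->{}; Z {3,4,6,8}->{}
pass 2: no change
Fixpoint after 2 passes: D(Z) = {}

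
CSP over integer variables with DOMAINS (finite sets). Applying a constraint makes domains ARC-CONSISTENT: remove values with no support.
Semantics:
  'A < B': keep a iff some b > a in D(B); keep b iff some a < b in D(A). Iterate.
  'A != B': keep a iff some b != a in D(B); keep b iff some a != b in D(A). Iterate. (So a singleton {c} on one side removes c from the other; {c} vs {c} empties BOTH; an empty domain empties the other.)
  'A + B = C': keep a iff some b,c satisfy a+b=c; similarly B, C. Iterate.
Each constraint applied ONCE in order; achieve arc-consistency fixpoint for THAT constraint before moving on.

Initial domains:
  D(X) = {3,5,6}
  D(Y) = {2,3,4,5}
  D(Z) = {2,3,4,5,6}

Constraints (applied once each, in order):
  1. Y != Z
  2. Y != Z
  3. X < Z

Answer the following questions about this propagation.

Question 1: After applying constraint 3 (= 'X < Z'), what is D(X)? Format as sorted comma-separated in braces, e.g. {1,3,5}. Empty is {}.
Answer: {3,5}

Derivation:
Constraint 1 (Y != Z) on D(Y)={2,3,4,5} D(Z)={2,3,4,5,6}: no change
Constraint 2 (Y != Z) on D(Y)={2,3,4,5} D(Z)={2,3,4,5,6}: no change
Constraint 3 (X < Z) on D(X)={3,5,6} D(Z)={2,3,4,5,6}: X {3,5,6}->{3,5}; Z {2,3,4,5,6}->{4,5,6}
So after constraint 3: D(X) = {3,5}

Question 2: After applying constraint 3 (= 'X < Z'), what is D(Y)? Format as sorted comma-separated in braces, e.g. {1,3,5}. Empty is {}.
Constraint 1 (Y != Z) on D(Y)={2,3,4,5} D(Z)={2,3,4,5,6}: no change
Constraint 2 (Y != Z) on D(Y)={2,3,4,5} D(Z)={2,3,4,5,6}: no change
Constraint 3 (X < Z) on D(X)={3,5,6} D(Z)={2,3,4,5,6}: X {3,5,6}->{3,5}; Z {2,3,4,5,6}->{4,5,6}
So after constraint 3: D(Y) = {2,3,4,5}

Answer: {2,3,4,5}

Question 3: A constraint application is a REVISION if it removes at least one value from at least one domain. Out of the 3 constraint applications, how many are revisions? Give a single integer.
Answer: 1

Derivation:
Constraint 1 (Y != Z) on D(Y)={2,3,4,5} D(Z)={2,3,4,5,6}: no change => not a revision
Constraint 2 (Y != Z) on D(Y)={2,3,4,5} D(Z)={2,3,4,5,6}: no change => not a revision
Constraint 3 (X < Z) on D(X)={3,5,6} D(Z)={2,3,4,5,6}: X {3,5,6}->{3,5}; Z {2,3,4,5,6}->{4,5,6} => REVISION
Total revisions = 1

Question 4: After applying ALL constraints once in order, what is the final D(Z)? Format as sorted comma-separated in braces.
Answer: {4,5,6}

Derivation:
Constraint 1 (Y != Z) on D(Y)={2,3,4,5} D(Z)={2,3,4,5,6}: no change
Constraint 2 (Y != Z) on D(Y)={2,3,4,5} D(Z)={2,3,4,5,6}: no change
Constraint 3 (X < Z) on D(X)={3,5,6} D(Z)={2,3,4,5,6}: X {3,5,6}->{3,5}; Z {2,3,4,5,6}->{4,5,6}
So after all 3 constraints: D(Z) = {4,5,6}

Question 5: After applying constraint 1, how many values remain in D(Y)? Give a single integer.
Constraint 1 (Y != Z) on D(Y)={2,3,4,5} D(Z)={2,3,4,5,6}: no change
So after constraint 1: D(Y)={2,3,4,5}, size = 4

Answer: 4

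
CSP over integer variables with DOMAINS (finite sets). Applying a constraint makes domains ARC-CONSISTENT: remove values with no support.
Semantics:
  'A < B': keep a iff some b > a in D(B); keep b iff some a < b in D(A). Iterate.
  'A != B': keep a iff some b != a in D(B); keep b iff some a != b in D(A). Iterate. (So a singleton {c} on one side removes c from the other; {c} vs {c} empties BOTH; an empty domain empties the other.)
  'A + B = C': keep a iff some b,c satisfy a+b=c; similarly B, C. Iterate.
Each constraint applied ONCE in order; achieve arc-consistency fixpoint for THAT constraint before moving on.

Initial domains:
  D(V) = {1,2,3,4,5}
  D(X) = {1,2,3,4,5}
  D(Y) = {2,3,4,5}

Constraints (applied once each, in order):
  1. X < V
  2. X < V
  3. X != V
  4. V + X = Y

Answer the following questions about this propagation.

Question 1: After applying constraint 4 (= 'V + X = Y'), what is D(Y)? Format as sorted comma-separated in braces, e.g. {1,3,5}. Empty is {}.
Answer: {3,4,5}

Derivation:
Constraint 1 (X < V) on D(X)={1,2,3,4,5} D(V)={1,2,3,4,5}: X {1,2,3,4,5}->{1,2,3,4}; V {1,2,3,4,5}->{2,3,4,5}
Constraint 2 (X < V) on D(X)={1,2,3,4} D(V)={2,3,4,5}: no change
Constraint 3 (X != V) on D(X)={1,2,3,4} D(V)={2,3,4,5}: no change
Constraint 4 (V + X = Y) on D(V)={2,3,4,5} D(X)={1,2,3,4} D(Y)={2,3,4,5}: V {2,3,4,5}->{2,3,4}; X {1,2,3,4}->{1,2,3}; Y {2,3,4,5}->{3,4,5}
So after constraint 4: D(Y) = {3,4,5}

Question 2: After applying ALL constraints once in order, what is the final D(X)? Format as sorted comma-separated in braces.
Constraint 1 (X < V) on D(X)={1,2,3,4,5} D(V)={1,2,3,4,5}: X {1,2,3,4,5}->{1,2,3,4}; V {1,2,3,4,5}->{2,3,4,5}
Constraint 2 (X < V) on D(X)={1,2,3,4} D(V)={2,3,4,5}: no change
Constraint 3 (X != V) on D(X)={1,2,3,4} D(V)={2,3,4,5}: no change
Constraint 4 (V + X = Y) on D(V)={2,3,4,5} D(X)={1,2,3,4} D(Y)={2,3,4,5}: V {2,3,4,5}->{2,3,4}; X {1,2,3,4}->{1,2,3}; Y {2,3,4,5}->{3,4,5}
So after all 4 constraints: D(X) = {1,2,3}

Answer: {1,2,3}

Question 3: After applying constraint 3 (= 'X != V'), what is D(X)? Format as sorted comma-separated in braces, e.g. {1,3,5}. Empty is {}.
Answer: {1,2,3,4}

Derivation:
Constraint 1 (X < V) on D(X)={1,2,3,4,5} D(V)={1,2,3,4,5}: X {1,2,3,4,5}->{1,2,3,4}; V {1,2,3,4,5}->{2,3,4,5}
Constraint 2 (X < V) on D(X)={1,2,3,4} D(V)={2,3,4,5}: no change
Constraint 3 (X != V) on D(X)={1,2,3,4} D(V)={2,3,4,5}: no change
So after constraint 3: D(X) = {1,2,3,4}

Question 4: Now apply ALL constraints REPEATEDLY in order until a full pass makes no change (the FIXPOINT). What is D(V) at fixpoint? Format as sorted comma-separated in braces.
Answer: {2,3,4}

Derivation:
pass 0 (initial): D(V)={1,2,3,4,5}
pass 1: V {1,2,3,4,5}->{2,3,4}; X {1,2,3,4,5}->{1,2,3}; Y {2,3,4,5}->{3,4,5}
pass 2: no change
Fixpoint after 2 passes: D(V) = {2,3,4}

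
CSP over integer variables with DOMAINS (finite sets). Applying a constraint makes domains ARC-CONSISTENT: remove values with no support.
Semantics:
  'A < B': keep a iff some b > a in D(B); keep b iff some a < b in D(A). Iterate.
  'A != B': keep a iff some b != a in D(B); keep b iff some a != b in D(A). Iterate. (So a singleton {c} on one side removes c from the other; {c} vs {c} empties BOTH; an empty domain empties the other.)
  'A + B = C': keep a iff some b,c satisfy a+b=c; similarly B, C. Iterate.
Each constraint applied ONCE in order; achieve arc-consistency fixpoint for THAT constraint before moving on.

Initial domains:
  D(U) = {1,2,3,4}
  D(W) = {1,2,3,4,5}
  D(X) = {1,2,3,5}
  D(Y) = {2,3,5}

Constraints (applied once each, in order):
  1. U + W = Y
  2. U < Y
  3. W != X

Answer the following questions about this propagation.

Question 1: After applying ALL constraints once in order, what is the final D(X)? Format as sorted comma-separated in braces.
Answer: {1,2,3,5}

Derivation:
Constraint 1 (U + W = Y) on D(U)={1,2,3,4} D(W)={1,2,3,4,5} D(Y)={2,3,5}: W {1,2,3,4,5}->{1,2,3,4}
Constraint 2 (U < Y) on D(U)={1,2,3,4} D(Y)={2,3,5}: no change
Constraint 3 (W != X) on D(W)={1,2,3,4} D(X)={1,2,3,5}: no change
So after all 3 constraints: D(X) = {1,2,3,5}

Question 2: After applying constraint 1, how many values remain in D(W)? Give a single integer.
Answer: 4

Derivation:
Constraint 1 (U + W = Y) on D(U)={1,2,3,4} D(W)={1,2,3,4,5} D(Y)={2,3,5}: W {1,2,3,4,5}->{1,2,3,4}
So after constraint 1: D(W)={1,2,3,4}, size = 4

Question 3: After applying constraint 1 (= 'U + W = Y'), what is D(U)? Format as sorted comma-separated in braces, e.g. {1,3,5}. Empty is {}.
Answer: {1,2,3,4}

Derivation:
Constraint 1 (U + W = Y) on D(U)={1,2,3,4} D(W)={1,2,3,4,5} D(Y)={2,3,5}: W {1,2,3,4,5}->{1,2,3,4}
So after constraint 1: D(U) = {1,2,3,4}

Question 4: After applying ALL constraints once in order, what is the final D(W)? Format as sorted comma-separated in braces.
Answer: {1,2,3,4}

Derivation:
Constraint 1 (U + W = Y) on D(U)={1,2,3,4} D(W)={1,2,3,4,5} D(Y)={2,3,5}: W {1,2,3,4,5}->{1,2,3,4}
Constraint 2 (U < Y) on D(U)={1,2,3,4} D(Y)={2,3,5}: no change
Constraint 3 (W != X) on D(W)={1,2,3,4} D(X)={1,2,3,5}: no change
So after all 3 constraints: D(W) = {1,2,3,4}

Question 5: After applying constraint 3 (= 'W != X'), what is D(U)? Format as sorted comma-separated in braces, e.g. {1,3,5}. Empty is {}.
Answer: {1,2,3,4}

Derivation:
Constraint 1 (U + W = Y) on D(U)={1,2,3,4} D(W)={1,2,3,4,5} D(Y)={2,3,5}: W {1,2,3,4,5}->{1,2,3,4}
Constraint 2 (U < Y) on D(U)={1,2,3,4} D(Y)={2,3,5}: no change
Constraint 3 (W != X) on D(W)={1,2,3,4} D(X)={1,2,3,5}: no change
So after constraint 3: D(U) = {1,2,3,4}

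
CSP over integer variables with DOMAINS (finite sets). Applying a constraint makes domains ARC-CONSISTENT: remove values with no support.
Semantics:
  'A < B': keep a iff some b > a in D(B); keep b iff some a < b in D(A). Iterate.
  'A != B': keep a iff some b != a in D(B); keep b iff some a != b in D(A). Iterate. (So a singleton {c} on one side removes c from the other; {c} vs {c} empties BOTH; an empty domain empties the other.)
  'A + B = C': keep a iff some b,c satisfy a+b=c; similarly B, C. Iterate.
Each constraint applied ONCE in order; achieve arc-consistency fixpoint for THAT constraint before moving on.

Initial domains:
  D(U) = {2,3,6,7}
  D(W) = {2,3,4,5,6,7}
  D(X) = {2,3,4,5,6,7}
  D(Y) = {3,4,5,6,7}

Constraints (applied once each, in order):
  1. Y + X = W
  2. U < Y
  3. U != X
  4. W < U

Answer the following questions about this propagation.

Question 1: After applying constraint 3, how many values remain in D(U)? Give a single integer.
Constraint 1 (Y + X = W) on D(Y)={3,4,5,6,7} D(X)={2,3,4,5,6,7} D(W)={2,3,4,5,6,7}: Y {3,4,5,6,7}->{3,4,5}; X {2,3,4,5,6,7}->{2,3,4}; W {2,3,4,5,6,7}->{5,6,7}
Constraint 2 (U < Y) on D(U)={2,3,6,7} D(Y)={3,4,5}: U {2,3,6,7}->{2,3}
Constraint 3 (U != X) on D(U)={2,3} D(X)={2,3,4}: no change
So after constraint 3: D(U)={2,3}, size = 2

Answer: 2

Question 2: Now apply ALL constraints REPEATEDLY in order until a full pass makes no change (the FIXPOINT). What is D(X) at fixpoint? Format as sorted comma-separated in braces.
Answer: {}

Derivation:
pass 0 (initial): D(X)={2,3,4,5,6,7}
pass 1: U {2,3,6,7}->{}; W {2,3,4,5,6,7}->{}; X {2,3,4,5,6,7}->{2,3,4}; Y {3,4,5,6,7}->{3,4,5}
pass 2: X {2,3,4}->{}; Y {3,4,5}->{}
pass 3: no change
Fixpoint after 3 passes: D(X) = {}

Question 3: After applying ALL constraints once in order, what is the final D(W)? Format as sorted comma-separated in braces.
Answer: {}

Derivation:
Constraint 1 (Y + X = W) on D(Y)={3,4,5,6,7} D(X)={2,3,4,5,6,7} D(W)={2,3,4,5,6,7}: Y {3,4,5,6,7}->{3,4,5}; X {2,3,4,5,6,7}->{2,3,4}; W {2,3,4,5,6,7}->{5,6,7}
Constraint 2 (U < Y) on D(U)={2,3,6,7} D(Y)={3,4,5}: U {2,3,6,7}->{2,3}
Constraint 3 (U != X) on D(U)={2,3} D(X)={2,3,4}: no change
Constraint 4 (W < U) on D(W)={5,6,7} D(U)={2,3}: W {5,6,7}->{}; U {2,3}->{}
So after all 4 constraints: D(W) = {}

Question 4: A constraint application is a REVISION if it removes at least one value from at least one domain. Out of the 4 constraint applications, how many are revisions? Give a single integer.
Constraint 1 (Y + X = W) on D(Y)={3,4,5,6,7} D(X)={2,3,4,5,6,7} D(W)={2,3,4,5,6,7}: Y {3,4,5,6,7}->{3,4,5}; X {2,3,4,5,6,7}->{2,3,4}; W {2,3,4,5,6,7}->{5,6,7} => REVISION
Constraint 2 (U < Y) on D(U)={2,3,6,7} D(Y)={3,4,5}: U {2,3,6,7}->{2,3} => REVISION
Constraint 3 (U != X) on D(U)={2,3} D(X)={2,3,4}: no change => not a revision
Constraint 4 (W < U) on D(W)={5,6,7} D(U)={2,3}: W {5,6,7}->{}; U {2,3}->{} => REVISION
Total revisions = 3

Answer: 3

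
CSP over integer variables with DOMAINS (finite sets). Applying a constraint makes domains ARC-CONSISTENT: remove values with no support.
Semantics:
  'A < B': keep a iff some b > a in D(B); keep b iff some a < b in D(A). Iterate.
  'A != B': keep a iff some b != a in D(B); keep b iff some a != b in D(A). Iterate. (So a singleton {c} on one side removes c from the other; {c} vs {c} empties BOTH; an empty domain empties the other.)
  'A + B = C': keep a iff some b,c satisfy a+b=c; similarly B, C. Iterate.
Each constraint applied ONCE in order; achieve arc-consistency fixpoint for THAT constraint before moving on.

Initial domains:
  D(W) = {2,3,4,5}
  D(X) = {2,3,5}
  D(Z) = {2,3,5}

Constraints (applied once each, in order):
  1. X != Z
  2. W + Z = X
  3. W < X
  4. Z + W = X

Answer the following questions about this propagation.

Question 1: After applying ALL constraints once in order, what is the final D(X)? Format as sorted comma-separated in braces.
Answer: {5}

Derivation:
Constraint 1 (X != Z) on D(X)={2,3,5} D(Z)={2,3,5}: no change
Constraint 2 (W + Z = X) on D(W)={2,3,4,5} D(Z)={2,3,5} D(X)={2,3,5}: W {2,3,4,5}->{2,3}; Z {2,3,5}->{2,3}; X {2,3,5}->{5}
Constraint 3 (W < X) on D(W)={2,3} D(X)={5}: no change
Constraint 4 (Z + W = X) on D(Z)={2,3} D(W)={2,3} D(X)={5}: no change
So after all 4 constraints: D(X) = {5}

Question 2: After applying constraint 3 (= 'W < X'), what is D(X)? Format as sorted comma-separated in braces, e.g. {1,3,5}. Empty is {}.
Answer: {5}

Derivation:
Constraint 1 (X != Z) on D(X)={2,3,5} D(Z)={2,3,5}: no change
Constraint 2 (W + Z = X) on D(W)={2,3,4,5} D(Z)={2,3,5} D(X)={2,3,5}: W {2,3,4,5}->{2,3}; Z {2,3,5}->{2,3}; X {2,3,5}->{5}
Constraint 3 (W < X) on D(W)={2,3} D(X)={5}: no change
So after constraint 3: D(X) = {5}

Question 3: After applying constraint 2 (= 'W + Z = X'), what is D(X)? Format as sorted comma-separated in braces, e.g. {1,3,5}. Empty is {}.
Constraint 1 (X != Z) on D(X)={2,3,5} D(Z)={2,3,5}: no change
Constraint 2 (W + Z = X) on D(W)={2,3,4,5} D(Z)={2,3,5} D(X)={2,3,5}: W {2,3,4,5}->{2,3}; Z {2,3,5}->{2,3}; X {2,3,5}->{5}
So after constraint 2: D(X) = {5}

Answer: {5}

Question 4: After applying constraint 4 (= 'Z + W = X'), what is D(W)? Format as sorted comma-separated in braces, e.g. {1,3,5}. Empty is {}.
Answer: {2,3}

Derivation:
Constraint 1 (X != Z) on D(X)={2,3,5} D(Z)={2,3,5}: no change
Constraint 2 (W + Z = X) on D(W)={2,3,4,5} D(Z)={2,3,5} D(X)={2,3,5}: W {2,3,4,5}->{2,3}; Z {2,3,5}->{2,3}; X {2,3,5}->{5}
Constraint 3 (W < X) on D(W)={2,3} D(X)={5}: no change
Constraint 4 (Z + W = X) on D(Z)={2,3} D(W)={2,3} D(X)={5}: no change
So after constraint 4: D(W) = {2,3}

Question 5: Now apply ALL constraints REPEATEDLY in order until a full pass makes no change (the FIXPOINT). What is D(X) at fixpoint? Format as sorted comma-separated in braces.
pass 0 (initial): D(X)={2,3,5}
pass 1: W {2,3,4,5}->{2,3}; X {2,3,5}->{5}; Z {2,3,5}->{2,3}
pass 2: no change
Fixpoint after 2 passes: D(X) = {5}

Answer: {5}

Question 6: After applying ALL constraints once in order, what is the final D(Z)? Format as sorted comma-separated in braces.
Answer: {2,3}

Derivation:
Constraint 1 (X != Z) on D(X)={2,3,5} D(Z)={2,3,5}: no change
Constraint 2 (W + Z = X) on D(W)={2,3,4,5} D(Z)={2,3,5} D(X)={2,3,5}: W {2,3,4,5}->{2,3}; Z {2,3,5}->{2,3}; X {2,3,5}->{5}
Constraint 3 (W < X) on D(W)={2,3} D(X)={5}: no change
Constraint 4 (Z + W = X) on D(Z)={2,3} D(W)={2,3} D(X)={5}: no change
So after all 4 constraints: D(Z) = {2,3}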